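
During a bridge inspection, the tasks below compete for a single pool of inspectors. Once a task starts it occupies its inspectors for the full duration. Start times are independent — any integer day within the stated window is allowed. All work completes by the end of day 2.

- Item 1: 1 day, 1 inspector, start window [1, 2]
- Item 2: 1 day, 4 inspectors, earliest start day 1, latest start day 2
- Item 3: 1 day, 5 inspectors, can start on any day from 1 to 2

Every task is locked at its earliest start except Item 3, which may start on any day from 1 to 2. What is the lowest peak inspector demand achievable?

Item 3@1: d1:10  d2:0 → peak 10
Item 3@2: d1:5  d2:5 → peak 5
Best is Item 3@2, peak 5.

5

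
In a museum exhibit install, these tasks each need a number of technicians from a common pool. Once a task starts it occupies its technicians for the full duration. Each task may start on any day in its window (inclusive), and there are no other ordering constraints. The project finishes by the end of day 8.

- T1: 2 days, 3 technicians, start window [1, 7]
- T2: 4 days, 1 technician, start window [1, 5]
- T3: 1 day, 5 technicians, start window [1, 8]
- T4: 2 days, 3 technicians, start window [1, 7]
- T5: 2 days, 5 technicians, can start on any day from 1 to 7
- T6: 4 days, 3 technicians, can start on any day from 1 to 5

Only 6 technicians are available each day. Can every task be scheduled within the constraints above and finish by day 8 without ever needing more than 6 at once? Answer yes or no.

yes

Schedule T1@1, T2@5, T3@5, T4@3, T5@6, T6@1: d1:6  d2:6  d3:6  d4:6  d5:6  d6:6  d7:6  d8:1 — peak 6 ≤ 6.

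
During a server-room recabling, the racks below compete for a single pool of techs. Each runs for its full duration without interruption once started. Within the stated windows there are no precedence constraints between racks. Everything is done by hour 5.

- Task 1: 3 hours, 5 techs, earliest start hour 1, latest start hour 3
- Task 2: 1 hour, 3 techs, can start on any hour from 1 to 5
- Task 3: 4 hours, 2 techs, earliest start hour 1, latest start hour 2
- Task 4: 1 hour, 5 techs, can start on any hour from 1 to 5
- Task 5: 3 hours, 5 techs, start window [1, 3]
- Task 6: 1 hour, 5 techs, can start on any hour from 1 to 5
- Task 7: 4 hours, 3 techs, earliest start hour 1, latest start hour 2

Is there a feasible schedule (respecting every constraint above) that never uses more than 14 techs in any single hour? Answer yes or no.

The minimum achievable peak is 15; 14 < 15, so no feasible schedule stays within the cap.

no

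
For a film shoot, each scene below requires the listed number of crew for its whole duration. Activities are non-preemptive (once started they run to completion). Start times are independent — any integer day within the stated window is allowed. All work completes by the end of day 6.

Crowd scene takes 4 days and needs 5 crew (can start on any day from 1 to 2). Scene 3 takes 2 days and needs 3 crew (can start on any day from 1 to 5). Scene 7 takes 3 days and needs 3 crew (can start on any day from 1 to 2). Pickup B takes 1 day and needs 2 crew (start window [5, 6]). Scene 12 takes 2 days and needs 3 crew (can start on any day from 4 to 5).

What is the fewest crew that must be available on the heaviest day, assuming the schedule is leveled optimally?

Early-start (Crowd scene@1, Scene 3@1, Scene 7@1, Pickup B@5, Scene 12@4) gives peak 11: d1:11  d2:11  d3:8  d4:8  d5:5  d6:0.
Shift Scene 3→4, Scene 12→5.
Schedule Crowd scene@1, Scene 3@4, Scene 7@1, Pickup B@5, Scene 12@5: d1:8  d2:8  d3:8  d4:8  d5:8  d6:3 — peak 8.
Total crew member-days = 43 over 6 days ⇒ peak ≥ ⌈43/6⌉ = 8, so 8 is optimal.

8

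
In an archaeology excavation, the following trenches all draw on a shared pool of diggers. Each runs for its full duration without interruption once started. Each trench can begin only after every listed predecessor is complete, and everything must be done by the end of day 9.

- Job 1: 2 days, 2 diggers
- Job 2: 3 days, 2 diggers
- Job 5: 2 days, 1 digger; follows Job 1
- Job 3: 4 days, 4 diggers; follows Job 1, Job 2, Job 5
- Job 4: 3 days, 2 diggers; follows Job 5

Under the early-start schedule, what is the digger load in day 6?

At early start, day 6 has: Job 3, Job 4.
Demand: 4 + 2 = 6.

6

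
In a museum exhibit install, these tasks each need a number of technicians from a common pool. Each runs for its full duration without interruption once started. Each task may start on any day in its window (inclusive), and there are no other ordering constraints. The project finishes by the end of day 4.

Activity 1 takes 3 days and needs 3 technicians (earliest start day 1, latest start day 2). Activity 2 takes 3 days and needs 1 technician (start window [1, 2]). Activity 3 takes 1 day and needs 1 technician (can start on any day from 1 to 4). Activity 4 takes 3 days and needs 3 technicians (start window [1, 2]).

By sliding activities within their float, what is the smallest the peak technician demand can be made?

Early-start (Activity 1@1, Activity 2@1, Activity 3@1, Activity 4@1) gives peak 8: d1:8  d2:7  d3:7  d4:0.
Shift Activity 4→2.
Schedule Activity 1@1, Activity 2@1, Activity 3@1, Activity 4@2: d1:5  d2:7  d3:7  d4:3 — peak 7.

7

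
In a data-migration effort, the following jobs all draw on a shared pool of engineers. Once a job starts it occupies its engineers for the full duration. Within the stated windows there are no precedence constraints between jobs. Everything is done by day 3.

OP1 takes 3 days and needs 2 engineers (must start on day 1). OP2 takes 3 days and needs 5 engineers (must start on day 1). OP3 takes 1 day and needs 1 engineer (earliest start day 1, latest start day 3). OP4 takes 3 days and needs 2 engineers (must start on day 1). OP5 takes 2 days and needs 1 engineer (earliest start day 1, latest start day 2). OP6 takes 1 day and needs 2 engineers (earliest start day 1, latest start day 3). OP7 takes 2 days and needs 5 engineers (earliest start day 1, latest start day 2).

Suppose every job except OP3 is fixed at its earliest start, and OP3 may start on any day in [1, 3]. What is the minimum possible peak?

17

OP3@1: d1:18  d2:15  d3:9 → peak 18
OP3@2: d1:17  d2:16  d3:9 → peak 17
OP3@3: d1:17  d2:15  d3:10 → peak 17
Best is OP3@2, peak 17.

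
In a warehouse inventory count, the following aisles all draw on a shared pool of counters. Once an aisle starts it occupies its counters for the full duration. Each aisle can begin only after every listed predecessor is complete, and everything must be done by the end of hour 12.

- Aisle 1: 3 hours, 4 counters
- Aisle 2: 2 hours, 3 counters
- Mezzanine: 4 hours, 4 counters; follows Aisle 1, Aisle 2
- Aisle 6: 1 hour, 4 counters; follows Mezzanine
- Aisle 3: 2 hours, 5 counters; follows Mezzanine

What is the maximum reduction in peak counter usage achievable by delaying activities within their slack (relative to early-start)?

Early-start peak: h1:7  h2:7  h3:4  h4:4  h5:4  h6:4  h7:4  h8:9  h9:5  h10:0  h11:0  h12:0 ⇒ 9.
Leveled (Aisle 1@1, Aisle 2@4, Mezzanine@6, Aisle 6@10, Aisle 3@11): h1:4  h2:4  h3:4  h4:3  h5:3  h6:4  h7:4  h8:4  h9:4  h10:4  h11:5  h12:5 ⇒ 5.
Reduction 9 − 5 = 4.

4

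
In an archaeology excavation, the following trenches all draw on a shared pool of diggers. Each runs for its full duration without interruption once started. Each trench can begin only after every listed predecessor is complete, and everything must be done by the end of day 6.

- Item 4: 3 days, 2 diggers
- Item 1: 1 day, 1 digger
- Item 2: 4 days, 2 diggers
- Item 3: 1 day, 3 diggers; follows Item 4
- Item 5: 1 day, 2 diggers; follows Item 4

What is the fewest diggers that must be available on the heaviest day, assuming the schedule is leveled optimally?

4

Early-start (Item 4@1, Item 1@1, Item 2@1, Item 3@4, Item 5@4) gives peak 7: d1:5  d2:4  d3:4  d4:7  d5:0  d6:0.
Shift Item 2→2, Item 3→6.
Schedule Item 4@1, Item 1@1, Item 2@2, Item 3@6, Item 5@4: d1:3  d2:4  d3:4  d4:4  d5:2  d6:3 — peak 4.
Total digger-days = 20 over 6 days ⇒ peak ≥ ⌈20/6⌉ = 4, so 4 is optimal.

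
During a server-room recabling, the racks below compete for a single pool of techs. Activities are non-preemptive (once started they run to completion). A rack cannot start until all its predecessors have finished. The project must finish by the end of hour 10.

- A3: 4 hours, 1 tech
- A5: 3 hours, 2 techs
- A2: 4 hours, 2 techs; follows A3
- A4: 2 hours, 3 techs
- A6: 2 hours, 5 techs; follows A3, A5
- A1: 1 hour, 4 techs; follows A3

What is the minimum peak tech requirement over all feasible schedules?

Early-start (A3@1, A5@1, A2@5, A4@1, A6@5, A1@5) gives peak 11: h1:6  h2:6  h3:3  h4:1  h5:11  h6:7  h7:2  h8:2  h9:0  h10:0.
Shift A6→9.
Schedule A3@1, A5@1, A2@5, A4@1, A6@9, A1@5: h1:6  h2:6  h3:3  h4:1  h5:6  h6:2  h7:2  h8:2  h9:5  h10:5 — peak 6.

6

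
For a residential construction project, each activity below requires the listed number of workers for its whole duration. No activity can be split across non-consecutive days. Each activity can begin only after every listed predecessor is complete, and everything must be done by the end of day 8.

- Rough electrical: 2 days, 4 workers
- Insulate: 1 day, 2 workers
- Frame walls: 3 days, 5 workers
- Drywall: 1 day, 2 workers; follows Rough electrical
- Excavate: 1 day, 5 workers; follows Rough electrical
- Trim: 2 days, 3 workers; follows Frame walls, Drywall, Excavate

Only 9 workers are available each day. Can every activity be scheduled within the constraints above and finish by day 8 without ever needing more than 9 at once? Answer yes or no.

Schedule Rough electrical@1, Insulate@1, Frame walls@3, Drywall@3, Excavate@6, Trim@7: d1:6  d2:4  d3:7  d4:5  d5:5  d6:5  d7:3  d8:3 — peak 7 ≤ 9.

yes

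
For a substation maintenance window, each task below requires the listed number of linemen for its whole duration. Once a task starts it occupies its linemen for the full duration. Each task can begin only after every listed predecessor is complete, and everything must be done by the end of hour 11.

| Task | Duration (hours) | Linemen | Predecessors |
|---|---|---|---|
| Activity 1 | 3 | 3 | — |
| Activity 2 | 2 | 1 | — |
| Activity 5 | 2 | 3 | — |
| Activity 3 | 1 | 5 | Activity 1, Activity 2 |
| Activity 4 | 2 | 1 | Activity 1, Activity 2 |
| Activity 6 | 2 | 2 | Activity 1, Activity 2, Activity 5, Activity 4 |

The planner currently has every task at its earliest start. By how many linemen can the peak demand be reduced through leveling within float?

Early-start peak: h1:7  h2:7  h3:3  h4:6  h5:1  h6:2  h7:2  h8:0  h9:0  h10:0  h11:0 ⇒ 7.
Leveled (Activity 1@1, Activity 2@1, Activity 5@4, Activity 3@6, Activity 4@4, Activity 6@7): h1:4  h2:4  h3:3  h4:4  h5:4  h6:5  h7:2  h8:2  h9:0  h10:0  h11:0 ⇒ 5.
Reduction 7 − 5 = 2.

2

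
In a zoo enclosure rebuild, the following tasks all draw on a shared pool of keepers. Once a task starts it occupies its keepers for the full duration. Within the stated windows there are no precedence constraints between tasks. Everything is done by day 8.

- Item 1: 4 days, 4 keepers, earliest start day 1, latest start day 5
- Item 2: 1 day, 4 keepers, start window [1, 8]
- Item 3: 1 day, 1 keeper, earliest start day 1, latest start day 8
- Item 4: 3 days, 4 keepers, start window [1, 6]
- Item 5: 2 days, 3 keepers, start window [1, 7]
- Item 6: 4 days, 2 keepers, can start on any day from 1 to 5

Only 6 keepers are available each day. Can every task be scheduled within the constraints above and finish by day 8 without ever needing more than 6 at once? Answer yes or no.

no

The minimum achievable peak is 7; 6 < 7, so no feasible schedule stays within the cap.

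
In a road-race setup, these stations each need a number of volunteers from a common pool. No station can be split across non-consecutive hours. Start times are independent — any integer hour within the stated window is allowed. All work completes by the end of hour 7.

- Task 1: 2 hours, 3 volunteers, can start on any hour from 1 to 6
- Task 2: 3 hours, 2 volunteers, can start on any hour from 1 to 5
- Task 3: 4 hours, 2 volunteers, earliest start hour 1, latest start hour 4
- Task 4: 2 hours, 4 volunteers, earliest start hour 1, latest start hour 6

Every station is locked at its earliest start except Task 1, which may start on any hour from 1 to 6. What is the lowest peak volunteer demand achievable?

8

Task 1@1: h1:11  h2:11  h3:4  h4:2  h5:0  h6:0  h7:0 → peak 11
Task 1@2: h1:8  h2:11  h3:7  h4:2  h5:0  h6:0  h7:0 → peak 11
Task 1@3: h1:8  h2:8  h3:7  h4:5  h5:0  h6:0  h7:0 → peak 8
Task 1@4: h1:8  h2:8  h3:4  h4:5  h5:3  h6:0  h7:0 → peak 8
Task 1@5: h1:8  h2:8  h3:4  h4:2  h5:3  h6:3  h7:0 → peak 8
Task 1@6: h1:8  h2:8  h3:4  h4:2  h5:0  h6:3  h7:3 → peak 8
Best is Task 1@3, peak 8.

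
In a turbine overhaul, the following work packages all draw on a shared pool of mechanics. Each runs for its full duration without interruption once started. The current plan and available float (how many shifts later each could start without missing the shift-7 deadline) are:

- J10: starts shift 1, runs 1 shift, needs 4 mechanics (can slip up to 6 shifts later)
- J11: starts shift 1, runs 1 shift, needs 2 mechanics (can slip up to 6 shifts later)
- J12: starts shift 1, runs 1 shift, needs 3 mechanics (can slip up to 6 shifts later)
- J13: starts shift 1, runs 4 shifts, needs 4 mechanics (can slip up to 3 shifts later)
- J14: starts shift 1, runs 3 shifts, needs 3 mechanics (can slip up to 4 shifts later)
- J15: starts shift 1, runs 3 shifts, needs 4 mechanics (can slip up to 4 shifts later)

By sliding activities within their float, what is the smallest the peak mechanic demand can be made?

Early-start (J10@1, J11@1, J12@1, J13@1, J14@1, J15@1) gives peak 20: s1:20  s2:11  s3:11  s4:4  s5:0  s6:0  s7:0.
Shift J12→2, J13→3, J14→2, J15→5.
Schedule J10@1, J11@1, J12@2, J13@3, J14@2, J15@5: s1:6  s2:6  s3:7  s4:7  s5:8  s6:8  s7:4 — peak 8.

8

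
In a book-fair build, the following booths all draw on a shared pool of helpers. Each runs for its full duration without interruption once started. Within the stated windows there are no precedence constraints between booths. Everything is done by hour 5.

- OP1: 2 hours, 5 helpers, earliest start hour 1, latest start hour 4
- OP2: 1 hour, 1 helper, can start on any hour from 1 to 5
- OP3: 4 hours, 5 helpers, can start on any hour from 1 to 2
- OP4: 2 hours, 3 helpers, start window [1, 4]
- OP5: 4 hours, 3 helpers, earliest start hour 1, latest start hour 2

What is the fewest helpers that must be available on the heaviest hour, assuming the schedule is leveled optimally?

13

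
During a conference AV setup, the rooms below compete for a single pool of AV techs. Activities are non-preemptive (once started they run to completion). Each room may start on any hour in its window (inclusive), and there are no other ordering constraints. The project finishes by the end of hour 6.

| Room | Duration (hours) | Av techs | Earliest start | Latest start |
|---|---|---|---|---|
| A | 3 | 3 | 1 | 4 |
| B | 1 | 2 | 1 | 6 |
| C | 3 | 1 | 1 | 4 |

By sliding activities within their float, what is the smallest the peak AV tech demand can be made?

Early-start (A@1, B@1, C@1) gives peak 6: h1:6  h2:4  h3:4  h4:0  h5:0  h6:0.
Shift B→4, C→4.
Schedule A@1, B@4, C@4: h1:3  h2:3  h3:3  h4:3  h5:1  h6:1 — peak 3.
Total AV tech-hours = 14 over 6 hours ⇒ peak ≥ ⌈14/6⌉ = 3, so 3 is optimal.

3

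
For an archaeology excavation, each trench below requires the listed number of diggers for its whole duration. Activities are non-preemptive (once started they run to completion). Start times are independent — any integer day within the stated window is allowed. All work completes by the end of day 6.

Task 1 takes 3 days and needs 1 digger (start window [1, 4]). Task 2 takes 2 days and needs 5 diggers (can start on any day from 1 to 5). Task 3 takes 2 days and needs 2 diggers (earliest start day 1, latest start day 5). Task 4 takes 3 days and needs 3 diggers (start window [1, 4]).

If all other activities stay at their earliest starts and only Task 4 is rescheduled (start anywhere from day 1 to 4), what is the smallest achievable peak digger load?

8

Task 4@1: d1:11  d2:11  d3:4  d4:0  d5:0  d6:0 → peak 11
Task 4@2: d1:8  d2:11  d3:4  d4:3  d5:0  d6:0 → peak 11
Task 4@3: d1:8  d2:8  d3:4  d4:3  d5:3  d6:0 → peak 8
Task 4@4: d1:8  d2:8  d3:1  d4:3  d5:3  d6:3 → peak 8
Best is Task 4@3, peak 8.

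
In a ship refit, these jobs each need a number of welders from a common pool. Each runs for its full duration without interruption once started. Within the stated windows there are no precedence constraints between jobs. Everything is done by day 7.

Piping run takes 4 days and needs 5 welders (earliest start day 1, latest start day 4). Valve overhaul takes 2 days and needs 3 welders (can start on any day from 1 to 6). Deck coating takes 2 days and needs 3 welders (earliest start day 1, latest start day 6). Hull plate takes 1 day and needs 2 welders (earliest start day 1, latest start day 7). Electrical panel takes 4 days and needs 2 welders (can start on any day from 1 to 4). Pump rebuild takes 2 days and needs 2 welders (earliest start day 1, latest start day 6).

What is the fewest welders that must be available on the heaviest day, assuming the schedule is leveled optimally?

Early-start (Piping run@1, Valve overhaul@1, Deck coating@1, Hull plate@1, Electrical panel@1, Pump rebuild@1) gives peak 17: d1:17  d2:15  d3:7  d4:7  d5:0  d6:0  d7:0.
Shift Deck coating→5, Hull plate→3, Electrical panel→4, Pump rebuild→5.
Schedule Piping run@1, Valve overhaul@1, Deck coating@5, Hull plate@3, Electrical panel@4, Pump rebuild@5: d1:8  d2:8  d3:7  d4:7  d5:7  d6:7  d7:2 — peak 8.

8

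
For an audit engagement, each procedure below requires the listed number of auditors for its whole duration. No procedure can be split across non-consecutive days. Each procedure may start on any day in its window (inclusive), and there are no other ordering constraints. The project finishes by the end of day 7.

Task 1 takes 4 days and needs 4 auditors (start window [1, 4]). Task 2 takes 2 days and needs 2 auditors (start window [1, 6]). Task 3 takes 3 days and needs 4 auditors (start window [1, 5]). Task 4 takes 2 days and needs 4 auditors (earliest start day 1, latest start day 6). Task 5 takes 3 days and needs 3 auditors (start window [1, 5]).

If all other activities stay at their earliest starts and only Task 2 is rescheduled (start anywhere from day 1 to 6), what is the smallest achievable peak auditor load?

15

Task 2@1: d1:17  d2:17  d3:11  d4:4  d5:0  d6:0  d7:0 → peak 17
Task 2@2: d1:15  d2:17  d3:13  d4:4  d5:0  d6:0  d7:0 → peak 17
Task 2@3: d1:15  d2:15  d3:13  d4:6  d5:0  d6:0  d7:0 → peak 15
Task 2@4: d1:15  d2:15  d3:11  d4:6  d5:2  d6:0  d7:0 → peak 15
Task 2@5: d1:15  d2:15  d3:11  d4:4  d5:2  d6:2  d7:0 → peak 15
Task 2@6: d1:15  d2:15  d3:11  d4:4  d5:0  d6:2  d7:2 → peak 15
Best is Task 2@3, peak 15.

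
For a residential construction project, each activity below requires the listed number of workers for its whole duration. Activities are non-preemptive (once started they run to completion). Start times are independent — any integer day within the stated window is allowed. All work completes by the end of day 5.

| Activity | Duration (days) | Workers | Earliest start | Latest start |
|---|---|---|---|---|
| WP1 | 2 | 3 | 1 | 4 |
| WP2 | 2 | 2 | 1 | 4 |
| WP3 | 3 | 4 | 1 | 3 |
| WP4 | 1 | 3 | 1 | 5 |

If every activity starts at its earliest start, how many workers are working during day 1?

At early start, day 1 has: WP1, WP2, WP3, WP4.
Demand: 3 + 2 + 4 + 3 = 12.

12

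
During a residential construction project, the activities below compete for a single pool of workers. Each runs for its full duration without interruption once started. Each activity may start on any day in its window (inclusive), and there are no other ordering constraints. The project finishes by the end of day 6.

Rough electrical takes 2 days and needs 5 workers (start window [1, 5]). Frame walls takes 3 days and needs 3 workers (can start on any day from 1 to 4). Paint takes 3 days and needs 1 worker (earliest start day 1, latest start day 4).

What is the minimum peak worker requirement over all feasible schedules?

5

Early-start (Rough electrical@1, Frame walls@1, Paint@1) gives peak 9: d1:9  d2:9  d3:4  d4:0  d5:0  d6:0.
Shift Frame walls→3, Paint→3.
Schedule Rough electrical@1, Frame walls@3, Paint@3: d1:5  d2:5  d3:4  d4:4  d5:4  d6:0 — peak 5.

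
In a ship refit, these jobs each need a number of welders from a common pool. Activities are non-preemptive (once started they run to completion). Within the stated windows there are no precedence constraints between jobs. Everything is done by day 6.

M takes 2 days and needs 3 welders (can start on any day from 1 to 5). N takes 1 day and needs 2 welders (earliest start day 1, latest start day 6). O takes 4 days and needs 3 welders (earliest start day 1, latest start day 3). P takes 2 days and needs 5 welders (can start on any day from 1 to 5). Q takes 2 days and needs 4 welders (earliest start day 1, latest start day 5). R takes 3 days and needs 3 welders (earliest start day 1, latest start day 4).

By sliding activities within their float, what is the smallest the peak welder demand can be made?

9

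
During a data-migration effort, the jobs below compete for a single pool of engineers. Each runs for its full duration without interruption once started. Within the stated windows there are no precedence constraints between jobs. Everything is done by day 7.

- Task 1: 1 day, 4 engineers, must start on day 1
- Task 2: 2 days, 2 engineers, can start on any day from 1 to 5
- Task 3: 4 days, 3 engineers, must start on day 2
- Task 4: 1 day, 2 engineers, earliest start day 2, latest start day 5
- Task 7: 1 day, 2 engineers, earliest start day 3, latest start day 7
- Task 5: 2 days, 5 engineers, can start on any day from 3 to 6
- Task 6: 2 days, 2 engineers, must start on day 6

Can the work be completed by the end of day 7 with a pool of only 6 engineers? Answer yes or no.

no

The minimum achievable peak is 7; 6 < 7, so no feasible schedule stays within the cap.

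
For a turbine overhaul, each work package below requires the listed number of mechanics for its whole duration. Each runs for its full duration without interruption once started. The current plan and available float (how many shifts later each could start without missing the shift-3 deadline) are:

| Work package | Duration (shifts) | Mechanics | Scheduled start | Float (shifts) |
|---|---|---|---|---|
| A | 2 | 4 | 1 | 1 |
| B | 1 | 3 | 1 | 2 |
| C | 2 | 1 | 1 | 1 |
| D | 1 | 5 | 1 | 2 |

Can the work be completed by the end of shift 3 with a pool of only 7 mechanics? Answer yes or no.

yes

Schedule A@1, B@1, C@2, D@3: s1:7  s2:5  s3:6 — peak 7 ≤ 7.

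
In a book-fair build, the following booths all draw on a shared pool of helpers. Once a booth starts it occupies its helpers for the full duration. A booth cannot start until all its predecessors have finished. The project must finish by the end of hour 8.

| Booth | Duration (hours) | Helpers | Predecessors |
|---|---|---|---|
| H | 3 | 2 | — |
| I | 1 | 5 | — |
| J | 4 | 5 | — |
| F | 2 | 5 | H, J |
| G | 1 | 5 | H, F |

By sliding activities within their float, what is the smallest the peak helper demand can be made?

7

Early-start (H@1, I@1, J@1, F@5, G@7) gives peak 12: h1:12  h2:7  h3:7  h4:5  h5:5  h6:5  h7:5  h8:0.
Shift J→2, F→6, G→8.
Schedule H@1, I@1, J@2, F@6, G@8: h1:7  h2:7  h3:7  h4:5  h5:5  h6:5  h7:5  h8:5 — peak 7.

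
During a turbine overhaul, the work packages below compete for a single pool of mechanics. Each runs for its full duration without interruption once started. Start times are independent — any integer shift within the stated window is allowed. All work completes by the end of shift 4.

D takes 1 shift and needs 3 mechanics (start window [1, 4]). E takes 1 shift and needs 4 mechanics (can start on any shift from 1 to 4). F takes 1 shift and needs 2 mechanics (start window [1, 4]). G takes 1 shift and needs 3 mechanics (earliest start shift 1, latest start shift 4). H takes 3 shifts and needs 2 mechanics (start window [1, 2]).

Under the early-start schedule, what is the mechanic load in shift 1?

14

At early start, shift 1 has: D, E, F, G, H.
Demand: 3 + 4 + 2 + 3 + 2 = 14.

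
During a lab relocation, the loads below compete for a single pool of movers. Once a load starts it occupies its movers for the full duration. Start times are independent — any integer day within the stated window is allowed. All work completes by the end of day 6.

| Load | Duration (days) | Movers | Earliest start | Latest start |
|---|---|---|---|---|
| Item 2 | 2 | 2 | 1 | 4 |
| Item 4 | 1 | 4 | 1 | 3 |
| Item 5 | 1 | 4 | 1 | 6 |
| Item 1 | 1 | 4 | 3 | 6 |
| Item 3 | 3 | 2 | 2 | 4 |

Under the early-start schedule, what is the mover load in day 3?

6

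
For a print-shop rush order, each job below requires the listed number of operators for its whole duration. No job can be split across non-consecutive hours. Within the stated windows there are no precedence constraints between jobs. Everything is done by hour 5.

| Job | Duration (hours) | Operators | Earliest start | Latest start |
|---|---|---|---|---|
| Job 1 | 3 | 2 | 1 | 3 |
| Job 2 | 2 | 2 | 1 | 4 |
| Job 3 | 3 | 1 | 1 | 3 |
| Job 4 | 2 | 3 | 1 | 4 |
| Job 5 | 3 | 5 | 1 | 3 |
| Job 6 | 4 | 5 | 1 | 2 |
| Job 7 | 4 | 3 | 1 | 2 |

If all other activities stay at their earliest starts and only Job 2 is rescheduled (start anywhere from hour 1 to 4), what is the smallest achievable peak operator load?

19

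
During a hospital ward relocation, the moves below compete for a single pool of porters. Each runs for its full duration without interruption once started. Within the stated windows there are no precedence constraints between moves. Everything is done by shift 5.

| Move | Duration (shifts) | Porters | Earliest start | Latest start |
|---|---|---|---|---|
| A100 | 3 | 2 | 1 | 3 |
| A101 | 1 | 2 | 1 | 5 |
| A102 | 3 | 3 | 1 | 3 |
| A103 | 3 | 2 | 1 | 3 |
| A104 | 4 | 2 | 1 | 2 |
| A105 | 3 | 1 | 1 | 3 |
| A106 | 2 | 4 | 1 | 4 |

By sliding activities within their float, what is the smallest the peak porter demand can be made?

10

Early-start (A100@1, A101@1, A102@1, A103@1, A104@1, A105@1, A106@1) gives peak 16: s1:16  s2:14  s3:10  s4:2  s5:0.
Shift A104→2, A106→4.
Schedule A100@1, A101@1, A102@1, A103@1, A104@2, A105@1, A106@4: s1:10  s2:10  s3:10  s4:6  s5:6 — peak 10.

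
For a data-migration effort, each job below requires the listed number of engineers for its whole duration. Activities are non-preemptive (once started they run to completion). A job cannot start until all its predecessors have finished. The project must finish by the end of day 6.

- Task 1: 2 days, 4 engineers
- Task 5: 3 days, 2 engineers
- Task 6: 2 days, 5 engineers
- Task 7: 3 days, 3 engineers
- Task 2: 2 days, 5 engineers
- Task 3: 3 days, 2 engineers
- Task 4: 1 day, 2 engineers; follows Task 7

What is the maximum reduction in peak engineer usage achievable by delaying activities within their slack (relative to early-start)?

12

Early-start peak: d1:21  d2:21  d3:7  d4:2  d5:0  d6:0 ⇒ 21.
Leveled (Task 1@3, Task 5@3, Task 6@1, Task 7@1, Task 2@5, Task 3@4, Task 4@6): d1:8  d2:8  d3:9  d4:8  d5:9  d6:9 ⇒ 9.
Reduction 21 − 9 = 12.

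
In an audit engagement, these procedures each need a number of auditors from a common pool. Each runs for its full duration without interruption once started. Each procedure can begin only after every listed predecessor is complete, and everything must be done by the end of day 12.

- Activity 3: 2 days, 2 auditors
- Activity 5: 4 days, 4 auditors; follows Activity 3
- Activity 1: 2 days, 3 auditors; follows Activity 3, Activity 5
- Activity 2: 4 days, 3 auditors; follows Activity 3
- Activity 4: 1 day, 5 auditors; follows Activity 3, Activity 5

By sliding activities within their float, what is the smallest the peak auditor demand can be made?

Early-start (Activity 3@1, Activity 5@3, Activity 1@7, Activity 2@3, Activity 4@7) gives peak 8: d1:2  d2:2  d3:7  d4:7  d5:7  d6:7  d7:8  d8:3  d9:0  d10:0  d11:0  d12:0.
Shift Activity 2→7, Activity 4→11.
Schedule Activity 3@1, Activity 5@3, Activity 1@7, Activity 2@7, Activity 4@11: d1:2  d2:2  d3:4  d4:4  d5:4  d6:4  d7:6  d8:6  d9:3  d10:3  d11:5  d12:0 — peak 6.

6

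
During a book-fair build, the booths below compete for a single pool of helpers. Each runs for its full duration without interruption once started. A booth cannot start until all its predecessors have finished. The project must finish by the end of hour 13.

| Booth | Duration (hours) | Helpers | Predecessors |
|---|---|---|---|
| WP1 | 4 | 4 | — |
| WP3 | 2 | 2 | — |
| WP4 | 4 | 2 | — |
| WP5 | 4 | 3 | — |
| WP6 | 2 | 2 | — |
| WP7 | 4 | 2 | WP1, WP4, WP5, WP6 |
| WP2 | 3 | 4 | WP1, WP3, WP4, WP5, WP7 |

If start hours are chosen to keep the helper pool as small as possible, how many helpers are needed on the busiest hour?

9

Early-start (WP1@1, WP3@1, WP4@1, WP5@1, WP6@1, WP7@5, WP2@9) gives peak 13: h1:13  h2:13  h3:9  h4:9  h5:2  h6:2  h7:2  h8:2  h9:4  h10:4  h11:4  h12:0  h13:0.
Shift WP5→3, WP6→5, WP7→7, WP2→11.
Schedule WP1@1, WP3@1, WP4@1, WP5@3, WP6@5, WP7@7, WP2@11: h1:8  h2:8  h3:9  h4:9  h5:5  h6:5  h7:2  h8:2  h9:2  h10:2  h11:4  h12:4  h13:4 — peak 9.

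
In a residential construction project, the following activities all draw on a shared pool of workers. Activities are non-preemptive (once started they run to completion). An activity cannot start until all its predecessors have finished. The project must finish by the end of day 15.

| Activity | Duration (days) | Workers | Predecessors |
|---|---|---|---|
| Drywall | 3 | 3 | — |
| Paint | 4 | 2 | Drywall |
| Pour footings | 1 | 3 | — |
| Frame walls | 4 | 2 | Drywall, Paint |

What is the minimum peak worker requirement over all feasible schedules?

3

Early-start (Drywall@1, Paint@4, Pour footings@1, Frame walls@8) gives peak 6: d1:6  d2:3  d3:3  d4:2  d5:2  d6:2  d7:2  d8:2  d9:2  d10:2  d11:2  d12:0  d13:0  d14:0  d15:0.
Shift Pour footings→8, Frame walls→9.
Schedule Drywall@1, Paint@4, Pour footings@8, Frame walls@9: d1:3  d2:3  d3:3  d4:2  d5:2  d6:2  d7:2  d8:3  d9:2  d10:2  d11:2  d12:2  d13:0  d14:0  d15:0 — peak 3.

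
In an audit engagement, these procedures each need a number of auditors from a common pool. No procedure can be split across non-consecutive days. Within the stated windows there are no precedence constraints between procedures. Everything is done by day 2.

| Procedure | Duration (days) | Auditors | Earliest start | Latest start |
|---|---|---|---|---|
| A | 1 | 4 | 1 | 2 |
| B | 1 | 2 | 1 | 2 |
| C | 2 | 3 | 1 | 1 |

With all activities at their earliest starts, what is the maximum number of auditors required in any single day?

Early-start schedule: A@1, B@1, C@1.
Load per day: day 1: 9, day 2: 3.
Peak is 9.

9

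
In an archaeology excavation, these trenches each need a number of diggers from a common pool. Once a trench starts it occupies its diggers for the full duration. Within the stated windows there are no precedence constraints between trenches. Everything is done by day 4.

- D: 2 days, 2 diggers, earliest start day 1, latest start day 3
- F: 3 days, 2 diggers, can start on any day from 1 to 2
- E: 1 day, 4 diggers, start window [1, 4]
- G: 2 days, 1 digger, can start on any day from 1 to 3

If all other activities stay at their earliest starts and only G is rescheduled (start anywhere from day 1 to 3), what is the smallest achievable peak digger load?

G@1: d1:9  d2:5  d3:2  d4:0 → peak 9
G@2: d1:8  d2:5  d3:3  d4:0 → peak 8
G@3: d1:8  d2:4  d3:3  d4:1 → peak 8
Best is G@2, peak 8.

8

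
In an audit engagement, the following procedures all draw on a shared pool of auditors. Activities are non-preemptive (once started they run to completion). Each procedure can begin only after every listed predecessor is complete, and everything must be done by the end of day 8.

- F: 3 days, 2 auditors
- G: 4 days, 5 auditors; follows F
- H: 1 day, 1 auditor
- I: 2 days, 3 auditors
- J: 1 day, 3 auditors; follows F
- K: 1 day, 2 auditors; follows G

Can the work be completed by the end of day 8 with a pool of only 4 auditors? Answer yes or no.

no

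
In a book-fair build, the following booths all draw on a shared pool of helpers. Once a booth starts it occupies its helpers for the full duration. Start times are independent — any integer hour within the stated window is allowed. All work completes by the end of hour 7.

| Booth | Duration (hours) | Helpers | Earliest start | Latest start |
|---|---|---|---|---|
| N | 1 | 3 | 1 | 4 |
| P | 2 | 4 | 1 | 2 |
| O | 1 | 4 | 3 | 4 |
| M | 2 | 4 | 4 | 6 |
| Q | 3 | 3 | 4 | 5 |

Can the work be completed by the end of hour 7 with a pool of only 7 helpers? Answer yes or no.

Schedule N@1, P@1, O@3, M@4, Q@4: h1:7  h2:4  h3:4  h4:7  h5:7  h6:3  h7:0 — peak 7 ≤ 7.

yes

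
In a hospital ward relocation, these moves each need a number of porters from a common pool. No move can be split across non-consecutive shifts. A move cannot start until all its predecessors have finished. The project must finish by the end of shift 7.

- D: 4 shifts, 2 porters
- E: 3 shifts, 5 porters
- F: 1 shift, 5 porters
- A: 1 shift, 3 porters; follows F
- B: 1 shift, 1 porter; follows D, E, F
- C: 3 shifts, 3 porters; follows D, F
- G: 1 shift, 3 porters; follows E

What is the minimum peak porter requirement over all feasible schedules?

Early-start (D@1, E@1, F@1, A@2, B@5, C@5, G@4) gives peak 12: s1:12  s2:10  s3:7  s4:5  s5:4  s6:3  s7:3.
Shift F→4, A→5, G→6.
Schedule D@1, E@1, F@4, A@5, B@5, C@5, G@6: s1:7  s2:7  s3:7  s4:7  s5:7  s6:6  s7:3 — peak 7.
Total porter-shifts = 44 over 7 shifts ⇒ peak ≥ ⌈44/7⌉ = 7, so 7 is optimal.

7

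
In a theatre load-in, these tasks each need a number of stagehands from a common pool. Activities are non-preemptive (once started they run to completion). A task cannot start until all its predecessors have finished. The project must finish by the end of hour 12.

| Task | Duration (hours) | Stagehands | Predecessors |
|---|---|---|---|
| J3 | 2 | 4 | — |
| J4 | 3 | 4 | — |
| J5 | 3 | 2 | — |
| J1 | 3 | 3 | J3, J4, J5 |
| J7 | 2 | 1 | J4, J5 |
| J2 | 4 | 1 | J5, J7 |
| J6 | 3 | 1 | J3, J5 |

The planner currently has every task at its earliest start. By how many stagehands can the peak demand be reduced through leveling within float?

5

Early-start peak: h1:10  h2:10  h3:6  h4:5  h5:5  h6:5  h7:1  h8:1  h9:1  h10:0  h11:0  h12:0 ⇒ 10.
Leveled (J3@7, J4@1, J5@4, J1@9, J7@7, J2@9, J6@9): h1:4  h2:4  h3:4  h4:2  h5:2  h6:2  h7:5  h8:5  h9:5  h10:5  h11:5  h12:1 ⇒ 5.
Reduction 10 − 5 = 5.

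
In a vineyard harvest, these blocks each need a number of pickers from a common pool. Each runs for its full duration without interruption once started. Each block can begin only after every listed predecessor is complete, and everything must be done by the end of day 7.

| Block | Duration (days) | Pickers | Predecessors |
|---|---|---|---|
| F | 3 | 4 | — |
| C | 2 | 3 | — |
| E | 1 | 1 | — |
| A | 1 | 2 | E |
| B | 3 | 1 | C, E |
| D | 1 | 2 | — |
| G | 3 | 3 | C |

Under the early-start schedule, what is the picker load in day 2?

At early start, day 2 has: F, C, A.
Demand: 4 + 3 + 2 = 9.

9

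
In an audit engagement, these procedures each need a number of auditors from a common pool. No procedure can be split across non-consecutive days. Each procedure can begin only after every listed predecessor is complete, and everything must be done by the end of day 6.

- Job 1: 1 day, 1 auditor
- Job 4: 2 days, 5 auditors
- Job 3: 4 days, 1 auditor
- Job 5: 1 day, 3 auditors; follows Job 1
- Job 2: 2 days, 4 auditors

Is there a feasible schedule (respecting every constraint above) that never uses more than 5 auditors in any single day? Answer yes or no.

yes

Schedule Job 1@1, Job 4@5, Job 3@1, Job 5@2, Job 2@3: d1:2  d2:4  d3:5  d4:5  d5:5  d6:5 — peak 5 ≤ 5.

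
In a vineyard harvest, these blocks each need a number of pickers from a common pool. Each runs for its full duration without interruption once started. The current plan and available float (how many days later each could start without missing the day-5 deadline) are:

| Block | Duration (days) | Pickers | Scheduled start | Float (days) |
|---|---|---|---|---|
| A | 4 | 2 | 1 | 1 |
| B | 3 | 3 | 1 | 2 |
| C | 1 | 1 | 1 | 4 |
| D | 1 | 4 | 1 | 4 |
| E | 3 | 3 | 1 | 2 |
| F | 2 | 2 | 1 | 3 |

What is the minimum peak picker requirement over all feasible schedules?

8

Early-start (A@1, B@1, C@1, D@1, E@1, F@1) gives peak 15: d1:15  d2:10  d3:8  d4:2  d5:0.
Shift D→5, E→2, F→4.
Schedule A@1, B@1, C@1, D@5, E@2, F@4: d1:6  d2:8  d3:8  d4:7  d5:6 — peak 8.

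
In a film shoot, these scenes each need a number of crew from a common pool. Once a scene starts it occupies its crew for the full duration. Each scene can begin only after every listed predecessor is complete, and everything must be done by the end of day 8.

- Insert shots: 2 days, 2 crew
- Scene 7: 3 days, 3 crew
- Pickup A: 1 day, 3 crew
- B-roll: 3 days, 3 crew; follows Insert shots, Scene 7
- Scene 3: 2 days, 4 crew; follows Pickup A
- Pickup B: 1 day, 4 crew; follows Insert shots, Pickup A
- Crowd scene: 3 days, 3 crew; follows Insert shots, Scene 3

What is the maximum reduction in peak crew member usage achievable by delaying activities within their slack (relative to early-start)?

Early-start peak: d1:8  d2:9  d3:11  d4:6  d5:6  d6:6  d7:0  d8:0 ⇒ 11.
Leveled (Insert shots@1, Scene 7@1, Pickup A@3, B-roll@4, Scene 3@4, Pickup B@7, Crowd scene@6): d1:5  d2:5  d3:6  d4:7  d5:7  d6:6  d7:7  d8:3 ⇒ 7.
Reduction 11 − 7 = 4.

4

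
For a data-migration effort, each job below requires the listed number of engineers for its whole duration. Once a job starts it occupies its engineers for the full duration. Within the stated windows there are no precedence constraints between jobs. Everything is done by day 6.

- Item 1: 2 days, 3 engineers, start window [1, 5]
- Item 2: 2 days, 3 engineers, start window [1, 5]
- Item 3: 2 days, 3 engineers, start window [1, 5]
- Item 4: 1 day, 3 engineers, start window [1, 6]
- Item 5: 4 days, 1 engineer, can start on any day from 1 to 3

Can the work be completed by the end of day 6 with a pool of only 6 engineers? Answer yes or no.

yes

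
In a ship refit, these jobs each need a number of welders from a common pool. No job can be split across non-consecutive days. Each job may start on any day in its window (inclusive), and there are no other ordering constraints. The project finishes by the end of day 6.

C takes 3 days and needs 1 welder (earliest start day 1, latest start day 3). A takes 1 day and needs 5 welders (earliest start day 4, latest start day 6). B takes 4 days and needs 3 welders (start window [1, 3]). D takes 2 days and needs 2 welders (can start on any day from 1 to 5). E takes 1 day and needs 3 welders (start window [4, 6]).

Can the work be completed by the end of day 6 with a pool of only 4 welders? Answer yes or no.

no

Total welder-days = 27; over 6 days the average is 27/6 > 4, so some day must exceed 4.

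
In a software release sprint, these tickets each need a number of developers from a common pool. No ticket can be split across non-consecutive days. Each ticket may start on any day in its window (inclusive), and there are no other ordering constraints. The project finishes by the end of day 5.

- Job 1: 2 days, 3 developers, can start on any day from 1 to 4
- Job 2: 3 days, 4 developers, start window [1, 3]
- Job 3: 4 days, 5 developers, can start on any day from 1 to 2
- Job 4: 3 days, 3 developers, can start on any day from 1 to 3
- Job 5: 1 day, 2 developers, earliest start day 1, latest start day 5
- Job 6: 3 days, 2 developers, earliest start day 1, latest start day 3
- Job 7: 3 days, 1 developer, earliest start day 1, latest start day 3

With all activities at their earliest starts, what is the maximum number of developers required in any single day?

Early-start schedule: Job 1@1, Job 2@1, Job 3@1, Job 4@1, Job 5@1, Job 6@1, Job 7@1.
Load per day: day 1: 20, day 2: 18, day 3: 15, day 4: 5, day 5: 0.
Peak is 20.

20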